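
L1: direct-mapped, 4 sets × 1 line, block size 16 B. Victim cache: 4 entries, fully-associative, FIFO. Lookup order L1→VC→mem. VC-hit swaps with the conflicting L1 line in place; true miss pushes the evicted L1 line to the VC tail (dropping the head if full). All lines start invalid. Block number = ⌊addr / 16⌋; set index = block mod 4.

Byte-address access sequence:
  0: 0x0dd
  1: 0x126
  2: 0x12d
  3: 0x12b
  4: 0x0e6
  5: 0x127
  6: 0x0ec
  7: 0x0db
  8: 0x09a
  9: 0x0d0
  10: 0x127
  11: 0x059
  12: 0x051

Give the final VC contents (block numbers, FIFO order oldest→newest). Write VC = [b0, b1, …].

VC = [14, 9, 13]

#0 0xdd→b13/s1 MISS; vc=[]
#1 0x126→b18/s2 MISS; vc=[]
#2 0x12d→b18/s2 L1-HIT; vc=[]
#3 0x12b→b18/s2 L1-HIT; vc=[]
#4 0xe6→b14/s2 MISS; vc=[18]
#5 0x127→b18/s2 VC-HIT; vc=[14]
#6 0xec→b14/s2 VC-HIT; vc=[18]
#7 0xdb→b13/s1 L1-HIT; vc=[18]
#8 0x9a→b9/s1 MISS; vc=[18,13]
#9 0xd0→b13/s1 VC-HIT; vc=[18,9]
#10 0x127→b18/s2 VC-HIT; vc=[14,9]
#11 0x59→b5/s1 MISS; vc=[14,9,13]
#12 0x51→b5/s1 L1-HIT; vc=[14,9,13]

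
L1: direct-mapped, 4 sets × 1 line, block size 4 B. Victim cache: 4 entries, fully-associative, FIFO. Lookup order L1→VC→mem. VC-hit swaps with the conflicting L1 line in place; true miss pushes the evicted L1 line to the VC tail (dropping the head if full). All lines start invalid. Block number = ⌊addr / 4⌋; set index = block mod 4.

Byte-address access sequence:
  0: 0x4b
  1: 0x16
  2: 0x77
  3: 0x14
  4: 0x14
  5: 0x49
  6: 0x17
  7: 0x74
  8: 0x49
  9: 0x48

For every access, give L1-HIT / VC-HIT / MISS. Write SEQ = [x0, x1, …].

0: 0x4b (blk 18, set 2) → MISS  vc=[]
1: 0x16 (blk 5, set 1) → MISS  vc=[]
2: 0x77 (blk 29, set 1) → MISS  vc=[5]
3: 0x14 (blk 5, set 1) → VC-HIT  vc=[29]
4: 0x14 (blk 5, set 1) → L1-HIT  vc=[29]
5: 0x49 (blk 18, set 2) → L1-HIT  vc=[29]
6: 0x17 (blk 5, set 1) → L1-HIT  vc=[29]
7: 0x74 (blk 29, set 1) → VC-HIT  vc=[5]
8: 0x49 (blk 18, set 2) → L1-HIT  vc=[5]
9: 0x48 (blk 18, set 2) → L1-HIT  vc=[5]

SEQ = [MISS, MISS, MISS, VC-HIT, L1-HIT, L1-HIT, L1-HIT, VC-HIT, L1-HIT, L1-HIT]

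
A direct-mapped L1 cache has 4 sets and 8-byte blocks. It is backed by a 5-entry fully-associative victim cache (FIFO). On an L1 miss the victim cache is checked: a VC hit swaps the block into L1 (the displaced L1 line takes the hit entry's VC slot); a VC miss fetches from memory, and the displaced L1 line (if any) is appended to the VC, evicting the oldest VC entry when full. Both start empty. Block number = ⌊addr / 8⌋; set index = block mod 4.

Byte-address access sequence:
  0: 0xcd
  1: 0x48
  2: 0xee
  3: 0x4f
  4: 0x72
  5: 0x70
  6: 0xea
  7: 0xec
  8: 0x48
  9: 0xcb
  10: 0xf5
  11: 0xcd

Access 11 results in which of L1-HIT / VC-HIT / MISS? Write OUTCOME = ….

0: 0xcd (blk 25, set 1) → MISS  vc=[]
1: 0x48 (blk 9, set 1) → MISS  vc=[25]
2: 0xee (blk 29, set 1) → MISS  vc=[25, 9]
3: 0x4f (blk 9, set 1) → VC-HIT  vc=[25, 29]
4: 0x72 (blk 14, set 2) → MISS  vc=[25, 29]
5: 0x70 (blk 14, set 2) → L1-HIT  vc=[25, 29]
6: 0xea (blk 29, set 1) → VC-HIT  vc=[25, 9]
7: 0xec (blk 29, set 1) → L1-HIT  vc=[25, 9]
8: 0x48 (blk 9, set 1) → VC-HIT  vc=[25, 29]
9: 0xcb (blk 25, set 1) → VC-HIT  vc=[9, 29]
10: 0xf5 (blk 30, set 2) → MISS  vc=[9, 29, 14]
11: 0xcd (blk 25, set 1) → L1-HIT  vc=[9, 29, 14]

OUTCOME = L1-HIT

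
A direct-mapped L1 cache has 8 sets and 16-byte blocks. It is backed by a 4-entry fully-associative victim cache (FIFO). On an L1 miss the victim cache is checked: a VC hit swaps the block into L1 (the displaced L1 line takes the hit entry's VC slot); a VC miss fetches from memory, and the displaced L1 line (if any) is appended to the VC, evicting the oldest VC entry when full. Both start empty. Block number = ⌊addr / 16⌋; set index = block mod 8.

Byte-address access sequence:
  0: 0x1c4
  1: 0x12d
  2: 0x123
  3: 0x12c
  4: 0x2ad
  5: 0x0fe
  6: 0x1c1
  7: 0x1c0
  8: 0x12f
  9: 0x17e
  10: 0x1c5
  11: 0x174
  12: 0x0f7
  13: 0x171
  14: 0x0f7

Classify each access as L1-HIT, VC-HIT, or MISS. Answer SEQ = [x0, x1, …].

0: 0x1c4 (blk 28, set 4) → MISS  vc=[]
1: 0x12d (blk 18, set 2) → MISS  vc=[]
2: 0x123 (blk 18, set 2) → L1-HIT  vc=[]
3: 0x12c (blk 18, set 2) → L1-HIT  vc=[]
4: 0x2ad (blk 42, set 2) → MISS  vc=[18]
5: 0xfe (blk 15, set 7) → MISS  vc=[18]
6: 0x1c1 (blk 28, set 4) → L1-HIT  vc=[18]
7: 0x1c0 (blk 28, set 4) → L1-HIT  vc=[18]
8: 0x12f (blk 18, set 2) → VC-HIT  vc=[42]
9: 0x17e (blk 23, set 7) → MISS  vc=[42, 15]
10: 0x1c5 (blk 28, set 4) → L1-HIT  vc=[42, 15]
11: 0x174 (blk 23, set 7) → L1-HIT  vc=[42, 15]
12: 0xf7 (blk 15, set 7) → VC-HIT  vc=[42, 23]
13: 0x171 (blk 23, set 7) → VC-HIT  vc=[42, 15]
14: 0xf7 (blk 15, set 7) → VC-HIT  vc=[42, 23]

SEQ = [MISS, MISS, L1-HIT, L1-HIT, MISS, MISS, L1-HIT, L1-HIT, VC-HIT, MISS, L1-HIT, L1-HIT, VC-HIT, VC-HIT, VC-HIT]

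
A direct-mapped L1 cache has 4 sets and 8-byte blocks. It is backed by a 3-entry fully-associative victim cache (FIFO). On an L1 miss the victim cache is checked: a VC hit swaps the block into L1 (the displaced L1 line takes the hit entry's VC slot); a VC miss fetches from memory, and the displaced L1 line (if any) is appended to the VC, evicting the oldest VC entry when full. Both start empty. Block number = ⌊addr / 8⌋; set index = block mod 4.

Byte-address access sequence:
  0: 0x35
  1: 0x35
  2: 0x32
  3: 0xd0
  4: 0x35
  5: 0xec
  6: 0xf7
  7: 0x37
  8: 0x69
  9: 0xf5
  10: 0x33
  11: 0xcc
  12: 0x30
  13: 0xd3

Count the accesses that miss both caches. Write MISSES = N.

MISSES = 7

#0 0x35→b6/s2 MISS; vc=[]
#1 0x35→b6/s2 L1-HIT; vc=[]
#2 0x32→b6/s2 L1-HIT; vc=[]
#3 0xd0→b26/s2 MISS; vc=[6]
#4 0x35→b6/s2 VC-HIT; vc=[26]
#5 0xec→b29/s1 MISS; vc=[26]
#6 0xf7→b30/s2 MISS; vc=[26,6]
#7 0x37→b6/s2 VC-HIT; vc=[26,30]
#8 0x69→b13/s1 MISS; vc=[26,30,29]
#9 0xf5→b30/s2 VC-HIT; vc=[26,6,29]
#10 0x33→b6/s2 VC-HIT; vc=[26,30,29]
#11 0xcc→b25/s1 MISS; vc=[30,29,13]
#12 0x30→b6/s2 L1-HIT; vc=[30,29,13]
#13 0xd3→b26/s2 MISS; vc=[29,13,6]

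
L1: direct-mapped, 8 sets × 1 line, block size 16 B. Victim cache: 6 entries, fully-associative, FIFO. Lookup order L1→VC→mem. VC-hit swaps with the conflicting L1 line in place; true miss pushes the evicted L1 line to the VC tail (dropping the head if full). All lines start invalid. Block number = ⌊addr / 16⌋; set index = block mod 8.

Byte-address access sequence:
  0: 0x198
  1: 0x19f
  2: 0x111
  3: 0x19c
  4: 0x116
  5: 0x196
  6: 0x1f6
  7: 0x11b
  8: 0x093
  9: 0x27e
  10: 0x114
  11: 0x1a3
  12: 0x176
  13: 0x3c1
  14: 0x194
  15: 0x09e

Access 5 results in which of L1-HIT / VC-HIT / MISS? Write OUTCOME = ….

OUTCOME = VC-HIT

#0 0x198→b25/s1 MISS; vc=[]
#1 0x19f→b25/s1 L1-HIT; vc=[]
#2 0x111→b17/s1 MISS; vc=[25]
#3 0x19c→b25/s1 VC-HIT; vc=[17]
#4 0x116→b17/s1 VC-HIT; vc=[25]
#5 0x196→b25/s1 VC-HIT; vc=[17]
#6 0x1f6→b31/s7 MISS; vc=[17]
#7 0x11b→b17/s1 VC-HIT; vc=[25]
#8 0x93→b9/s1 MISS; vc=[25,17]
#9 0x27e→b39/s7 MISS; vc=[25,17,31]
#10 0x114→b17/s1 VC-HIT; vc=[25,9,31]
#11 0x1a3→b26/s2 MISS; vc=[25,9,31]
#12 0x176→b23/s7 MISS; vc=[25,9,31,39]
#13 0x3c1→b60/s4 MISS; vc=[25,9,31,39]
#14 0x194→b25/s1 VC-HIT; vc=[17,9,31,39]
#15 0x9e→b9/s1 VC-HIT; vc=[17,25,31,39]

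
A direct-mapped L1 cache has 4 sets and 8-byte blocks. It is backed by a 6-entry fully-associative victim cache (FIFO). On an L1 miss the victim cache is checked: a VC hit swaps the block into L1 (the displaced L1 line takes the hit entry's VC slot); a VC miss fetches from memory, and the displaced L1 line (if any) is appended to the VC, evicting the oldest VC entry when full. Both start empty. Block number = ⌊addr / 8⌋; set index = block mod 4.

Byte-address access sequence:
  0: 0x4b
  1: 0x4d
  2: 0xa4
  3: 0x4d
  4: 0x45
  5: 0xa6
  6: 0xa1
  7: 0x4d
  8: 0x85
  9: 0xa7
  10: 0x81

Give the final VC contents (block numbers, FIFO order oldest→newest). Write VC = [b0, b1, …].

VC = [8, 20]

#0 0x4b→b9/s1 MISS; vc=[]
#1 0x4d→b9/s1 L1-HIT; vc=[]
#2 0xa4→b20/s0 MISS; vc=[]
#3 0x4d→b9/s1 L1-HIT; vc=[]
#4 0x45→b8/s0 MISS; vc=[20]
#5 0xa6→b20/s0 VC-HIT; vc=[8]
#6 0xa1→b20/s0 L1-HIT; vc=[8]
#7 0x4d→b9/s1 L1-HIT; vc=[8]
#8 0x85→b16/s0 MISS; vc=[8,20]
#9 0xa7→b20/s0 VC-HIT; vc=[8,16]
#10 0x81→b16/s0 VC-HIT; vc=[8,20]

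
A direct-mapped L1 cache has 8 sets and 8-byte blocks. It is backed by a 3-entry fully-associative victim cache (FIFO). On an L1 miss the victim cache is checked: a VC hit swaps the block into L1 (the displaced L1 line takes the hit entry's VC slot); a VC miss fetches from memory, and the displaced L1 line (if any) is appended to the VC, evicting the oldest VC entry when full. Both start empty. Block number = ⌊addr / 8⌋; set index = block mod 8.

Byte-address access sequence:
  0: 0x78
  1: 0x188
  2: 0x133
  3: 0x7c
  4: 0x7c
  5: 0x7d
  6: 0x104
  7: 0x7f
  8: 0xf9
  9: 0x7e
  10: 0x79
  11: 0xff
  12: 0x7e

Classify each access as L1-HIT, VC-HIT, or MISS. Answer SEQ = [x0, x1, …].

SEQ = [MISS, MISS, MISS, L1-HIT, L1-HIT, L1-HIT, MISS, L1-HIT, MISS, VC-HIT, L1-HIT, VC-HIT, VC-HIT]

#0 0x78→b15/s7 MISS; vc=[]
#1 0x188→b49/s1 MISS; vc=[]
#2 0x133→b38/s6 MISS; vc=[]
#3 0x7c→b15/s7 L1-HIT; vc=[]
#4 0x7c→b15/s7 L1-HIT; vc=[]
#5 0x7d→b15/s7 L1-HIT; vc=[]
#6 0x104→b32/s0 MISS; vc=[]
#7 0x7f→b15/s7 L1-HIT; vc=[]
#8 0xf9→b31/s7 MISS; vc=[15]
#9 0x7e→b15/s7 VC-HIT; vc=[31]
#10 0x79→b15/s7 L1-HIT; vc=[31]
#11 0xff→b31/s7 VC-HIT; vc=[15]
#12 0x7e→b15/s7 VC-HIT; vc=[31]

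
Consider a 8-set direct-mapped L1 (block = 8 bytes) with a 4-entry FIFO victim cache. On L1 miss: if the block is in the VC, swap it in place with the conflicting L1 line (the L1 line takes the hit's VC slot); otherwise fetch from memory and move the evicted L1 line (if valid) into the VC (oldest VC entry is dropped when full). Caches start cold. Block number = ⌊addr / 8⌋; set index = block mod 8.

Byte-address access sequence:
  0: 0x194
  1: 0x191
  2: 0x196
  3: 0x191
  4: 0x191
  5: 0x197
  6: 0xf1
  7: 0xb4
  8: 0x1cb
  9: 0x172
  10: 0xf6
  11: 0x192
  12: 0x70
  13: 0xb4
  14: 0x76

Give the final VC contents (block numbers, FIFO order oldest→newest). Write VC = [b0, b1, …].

#0 0x194→b50/s2 MISS; vc=[]
#1 0x191→b50/s2 L1-HIT; vc=[]
#2 0x196→b50/s2 L1-HIT; vc=[]
#3 0x191→b50/s2 L1-HIT; vc=[]
#4 0x191→b50/s2 L1-HIT; vc=[]
#5 0x197→b50/s2 L1-HIT; vc=[]
#6 0xf1→b30/s6 MISS; vc=[]
#7 0xb4→b22/s6 MISS; vc=[30]
#8 0x1cb→b57/s1 MISS; vc=[30]
#9 0x172→b46/s6 MISS; vc=[30,22]
#10 0xf6→b30/s6 VC-HIT; vc=[46,22]
#11 0x192→b50/s2 L1-HIT; vc=[46,22]
#12 0x70→b14/s6 MISS; vc=[46,22,30]
#13 0xb4→b22/s6 VC-HIT; vc=[46,14,30]
#14 0x76→b14/s6 VC-HIT; vc=[46,22,30]

VC = [46, 22, 30]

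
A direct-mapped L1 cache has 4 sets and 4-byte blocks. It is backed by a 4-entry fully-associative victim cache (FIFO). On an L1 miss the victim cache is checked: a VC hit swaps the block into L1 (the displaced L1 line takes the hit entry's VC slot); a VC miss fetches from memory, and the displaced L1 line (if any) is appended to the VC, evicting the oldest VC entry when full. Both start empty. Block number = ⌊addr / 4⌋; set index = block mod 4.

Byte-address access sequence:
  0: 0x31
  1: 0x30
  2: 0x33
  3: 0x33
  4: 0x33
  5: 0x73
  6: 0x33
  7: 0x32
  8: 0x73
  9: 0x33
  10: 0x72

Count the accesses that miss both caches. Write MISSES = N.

#0 0x31→b12/s0 MISS; vc=[]
#1 0x30→b12/s0 L1-HIT; vc=[]
#2 0x33→b12/s0 L1-HIT; vc=[]
#3 0x33→b12/s0 L1-HIT; vc=[]
#4 0x33→b12/s0 L1-HIT; vc=[]
#5 0x73→b28/s0 MISS; vc=[12]
#6 0x33→b12/s0 VC-HIT; vc=[28]
#7 0x32→b12/s0 L1-HIT; vc=[28]
#8 0x73→b28/s0 VC-HIT; vc=[12]
#9 0x33→b12/s0 VC-HIT; vc=[28]
#10 0x72→b28/s0 VC-HIT; vc=[12]

MISSES = 2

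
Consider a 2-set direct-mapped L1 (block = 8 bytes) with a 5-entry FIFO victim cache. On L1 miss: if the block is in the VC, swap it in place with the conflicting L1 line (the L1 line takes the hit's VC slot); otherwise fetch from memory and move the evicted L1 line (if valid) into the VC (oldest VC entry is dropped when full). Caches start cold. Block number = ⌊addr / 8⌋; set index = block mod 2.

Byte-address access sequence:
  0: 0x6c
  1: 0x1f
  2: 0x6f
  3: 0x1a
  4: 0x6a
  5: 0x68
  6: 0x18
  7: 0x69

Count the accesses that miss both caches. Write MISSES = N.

0: 0x6c (blk 13, set 1) → MISS  vc=[]
1: 0x1f (blk 3, set 1) → MISS  vc=[13]
2: 0x6f (blk 13, set 1) → VC-HIT  vc=[3]
3: 0x1a (blk 3, set 1) → VC-HIT  vc=[13]
4: 0x6a (blk 13, set 1) → VC-HIT  vc=[3]
5: 0x68 (blk 13, set 1) → L1-HIT  vc=[3]
6: 0x18 (blk 3, set 1) → VC-HIT  vc=[13]
7: 0x69 (blk 13, set 1) → VC-HIT  vc=[3]

MISSES = 2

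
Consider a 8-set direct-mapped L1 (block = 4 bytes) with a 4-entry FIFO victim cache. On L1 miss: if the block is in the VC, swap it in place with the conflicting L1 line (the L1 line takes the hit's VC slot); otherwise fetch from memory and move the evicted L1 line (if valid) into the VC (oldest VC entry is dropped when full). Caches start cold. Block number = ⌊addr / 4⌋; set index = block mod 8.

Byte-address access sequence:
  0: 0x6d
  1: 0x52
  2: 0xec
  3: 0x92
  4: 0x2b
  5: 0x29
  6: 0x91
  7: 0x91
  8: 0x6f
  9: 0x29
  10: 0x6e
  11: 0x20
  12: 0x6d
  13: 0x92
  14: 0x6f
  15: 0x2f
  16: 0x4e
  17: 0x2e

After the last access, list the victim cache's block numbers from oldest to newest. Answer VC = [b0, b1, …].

#0 0x6d→b27/s3 MISS; vc=[]
#1 0x52→b20/s4 MISS; vc=[]
#2 0xec→b59/s3 MISS; vc=[27]
#3 0x92→b36/s4 MISS; vc=[27,20]
#4 0x2b→b10/s2 MISS; vc=[27,20]
#5 0x29→b10/s2 L1-HIT; vc=[27,20]
#6 0x91→b36/s4 L1-HIT; vc=[27,20]
#7 0x91→b36/s4 L1-HIT; vc=[27,20]
#8 0x6f→b27/s3 VC-HIT; vc=[59,20]
#9 0x29→b10/s2 L1-HIT; vc=[59,20]
#10 0x6e→b27/s3 L1-HIT; vc=[59,20]
#11 0x20→b8/s0 MISS; vc=[59,20]
#12 0x6d→b27/s3 L1-HIT; vc=[59,20]
#13 0x92→b36/s4 L1-HIT; vc=[59,20]
#14 0x6f→b27/s3 L1-HIT; vc=[59,20]
#15 0x2f→b11/s3 MISS; vc=[59,20,27]
#16 0x4e→b19/s3 MISS; vc=[59,20,27,11]
#17 0x2e→b11/s3 VC-HIT; vc=[59,20,27,19]

VC = [59, 20, 27, 19]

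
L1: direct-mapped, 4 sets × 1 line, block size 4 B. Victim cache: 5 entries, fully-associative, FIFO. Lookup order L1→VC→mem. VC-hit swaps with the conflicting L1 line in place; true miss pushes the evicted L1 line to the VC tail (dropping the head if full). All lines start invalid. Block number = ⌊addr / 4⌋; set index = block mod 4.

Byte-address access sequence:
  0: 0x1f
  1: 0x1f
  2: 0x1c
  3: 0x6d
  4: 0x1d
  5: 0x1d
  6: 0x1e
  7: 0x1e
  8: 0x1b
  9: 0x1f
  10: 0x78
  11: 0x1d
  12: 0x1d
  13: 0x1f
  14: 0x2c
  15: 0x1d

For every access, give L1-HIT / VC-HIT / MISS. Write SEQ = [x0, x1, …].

  [0] addr=0x1f blk=7 s=3: MISS | VC []
  [1] addr=0x1f blk=7 s=3: L1-HIT | VC []
  [2] addr=0x1c blk=7 s=3: L1-HIT | VC []
  [3] addr=0x6d blk=27 s=3: MISS | VC [7]
  [4] addr=0x1d blk=7 s=3: VC-HIT | VC [27]
  [5] addr=0x1d blk=7 s=3: L1-HIT | VC [27]
  [6] addr=0x1e blk=7 s=3: L1-HIT | VC [27]
  [7] addr=0x1e blk=7 s=3: L1-HIT | VC [27]
  [8] addr=0x1b blk=6 s=2: MISS | VC [27]
  [9] addr=0x1f blk=7 s=3: L1-HIT | VC [27]
  [10] addr=0x78 blk=30 s=2: MISS | VC [27, 6]
  [11] addr=0x1d blk=7 s=3: L1-HIT | VC [27, 6]
  [12] addr=0x1d blk=7 s=3: L1-HIT | VC [27, 6]
  [13] addr=0x1f blk=7 s=3: L1-HIT | VC [27, 6]
  [14] addr=0x2c blk=11 s=3: MISS | VC [27, 6, 7]
  [15] addr=0x1d blk=7 s=3: VC-HIT | VC [27, 6, 11]

SEQ = [MISS, L1-HIT, L1-HIT, MISS, VC-HIT, L1-HIT, L1-HIT, L1-HIT, MISS, L1-HIT, MISS, L1-HIT, L1-HIT, L1-HIT, MISS, VC-HIT]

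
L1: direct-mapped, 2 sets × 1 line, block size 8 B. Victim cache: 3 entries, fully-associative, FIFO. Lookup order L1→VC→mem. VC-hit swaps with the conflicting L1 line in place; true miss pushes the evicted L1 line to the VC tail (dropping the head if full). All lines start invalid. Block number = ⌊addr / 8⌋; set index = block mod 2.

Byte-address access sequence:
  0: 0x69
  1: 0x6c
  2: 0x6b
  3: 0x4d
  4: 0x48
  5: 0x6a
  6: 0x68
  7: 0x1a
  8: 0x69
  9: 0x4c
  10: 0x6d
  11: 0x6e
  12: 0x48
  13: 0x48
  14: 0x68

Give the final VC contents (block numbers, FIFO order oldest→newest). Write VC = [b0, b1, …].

VC = [9, 3]

#0 0x69→b13/s1 MISS; vc=[]
#1 0x6c→b13/s1 L1-HIT; vc=[]
#2 0x6b→b13/s1 L1-HIT; vc=[]
#3 0x4d→b9/s1 MISS; vc=[13]
#4 0x48→b9/s1 L1-HIT; vc=[13]
#5 0x6a→b13/s1 VC-HIT; vc=[9]
#6 0x68→b13/s1 L1-HIT; vc=[9]
#7 0x1a→b3/s1 MISS; vc=[9,13]
#8 0x69→b13/s1 VC-HIT; vc=[9,3]
#9 0x4c→b9/s1 VC-HIT; vc=[13,3]
#10 0x6d→b13/s1 VC-HIT; vc=[9,3]
#11 0x6e→b13/s1 L1-HIT; vc=[9,3]
#12 0x48→b9/s1 VC-HIT; vc=[13,3]
#13 0x48→b9/s1 L1-HIT; vc=[13,3]
#14 0x68→b13/s1 VC-HIT; vc=[9,3]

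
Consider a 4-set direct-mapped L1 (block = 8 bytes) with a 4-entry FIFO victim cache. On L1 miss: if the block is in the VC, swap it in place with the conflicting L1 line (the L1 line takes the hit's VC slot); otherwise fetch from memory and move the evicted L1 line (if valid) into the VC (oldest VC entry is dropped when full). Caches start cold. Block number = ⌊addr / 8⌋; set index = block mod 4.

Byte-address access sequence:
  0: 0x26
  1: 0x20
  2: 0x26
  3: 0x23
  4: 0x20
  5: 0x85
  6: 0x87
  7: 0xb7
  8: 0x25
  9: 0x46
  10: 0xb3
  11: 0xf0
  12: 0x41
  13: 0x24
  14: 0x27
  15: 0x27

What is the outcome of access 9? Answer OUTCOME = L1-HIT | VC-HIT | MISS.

  [0] addr=0x26 blk=4 s=0: MISS | VC []
  [1] addr=0x20 blk=4 s=0: L1-HIT | VC []
  [2] addr=0x26 blk=4 s=0: L1-HIT | VC []
  [3] addr=0x23 blk=4 s=0: L1-HIT | VC []
  [4] addr=0x20 blk=4 s=0: L1-HIT | VC []
  [5] addr=0x85 blk=16 s=0: MISS | VC [4]
  [6] addr=0x87 blk=16 s=0: L1-HIT | VC [4]
  [7] addr=0xb7 blk=22 s=2: MISS | VC [4]
  [8] addr=0x25 blk=4 s=0: VC-HIT | VC [16]
  [9] addr=0x46 blk=8 s=0: MISS | VC [16, 4]
  [10] addr=0xb3 blk=22 s=2: L1-HIT | VC [16, 4]
  [11] addr=0xf0 blk=30 s=2: MISS | VC [16, 4, 22]
  [12] addr=0x41 blk=8 s=0: L1-HIT | VC [16, 4, 22]
  [13] addr=0x24 blk=4 s=0: VC-HIT | VC [16, 8, 22]
  [14] addr=0x27 blk=4 s=0: L1-HIT | VC [16, 8, 22]
  [15] addr=0x27 blk=4 s=0: L1-HIT | VC [16, 8, 22]

OUTCOME = MISS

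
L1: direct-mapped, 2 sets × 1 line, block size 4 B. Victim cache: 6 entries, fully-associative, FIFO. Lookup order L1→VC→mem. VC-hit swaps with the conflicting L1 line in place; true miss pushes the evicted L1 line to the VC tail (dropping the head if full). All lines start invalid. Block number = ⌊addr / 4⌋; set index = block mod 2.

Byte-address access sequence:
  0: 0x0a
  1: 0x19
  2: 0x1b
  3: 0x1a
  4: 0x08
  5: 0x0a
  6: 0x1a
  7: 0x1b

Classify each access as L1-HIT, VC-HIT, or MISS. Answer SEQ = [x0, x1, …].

SEQ = [MISS, MISS, L1-HIT, L1-HIT, VC-HIT, L1-HIT, VC-HIT, L1-HIT]

0: 0xa (blk 2, set 0) → MISS  vc=[]
1: 0x19 (blk 6, set 0) → MISS  vc=[2]
2: 0x1b (blk 6, set 0) → L1-HIT  vc=[2]
3: 0x1a (blk 6, set 0) → L1-HIT  vc=[2]
4: 0x8 (blk 2, set 0) → VC-HIT  vc=[6]
5: 0xa (blk 2, set 0) → L1-HIT  vc=[6]
6: 0x1a (blk 6, set 0) → VC-HIT  vc=[2]
7: 0x1b (blk 6, set 0) → L1-HIT  vc=[2]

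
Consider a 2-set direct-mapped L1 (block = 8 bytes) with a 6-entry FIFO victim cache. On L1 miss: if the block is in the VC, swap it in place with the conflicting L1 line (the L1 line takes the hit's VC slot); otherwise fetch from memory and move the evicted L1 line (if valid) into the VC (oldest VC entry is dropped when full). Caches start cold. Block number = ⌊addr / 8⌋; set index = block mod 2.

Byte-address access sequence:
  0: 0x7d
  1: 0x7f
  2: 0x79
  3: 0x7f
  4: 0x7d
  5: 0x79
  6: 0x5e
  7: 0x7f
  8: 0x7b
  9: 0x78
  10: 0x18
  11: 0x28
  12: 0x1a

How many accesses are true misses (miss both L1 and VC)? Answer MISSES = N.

0: 0x7d (blk 15, set 1) → MISS  vc=[]
1: 0x7f (blk 15, set 1) → L1-HIT  vc=[]
2: 0x79 (blk 15, set 1) → L1-HIT  vc=[]
3: 0x7f (blk 15, set 1) → L1-HIT  vc=[]
4: 0x7d (blk 15, set 1) → L1-HIT  vc=[]
5: 0x79 (blk 15, set 1) → L1-HIT  vc=[]
6: 0x5e (blk 11, set 1) → MISS  vc=[15]
7: 0x7f (blk 15, set 1) → VC-HIT  vc=[11]
8: 0x7b (blk 15, set 1) → L1-HIT  vc=[11]
9: 0x78 (blk 15, set 1) → L1-HIT  vc=[11]
10: 0x18 (blk 3, set 1) → MISS  vc=[11, 15]
11: 0x28 (blk 5, set 1) → MISS  vc=[11, 15, 3]
12: 0x1a (blk 3, set 1) → VC-HIT  vc=[11, 15, 5]

MISSES = 4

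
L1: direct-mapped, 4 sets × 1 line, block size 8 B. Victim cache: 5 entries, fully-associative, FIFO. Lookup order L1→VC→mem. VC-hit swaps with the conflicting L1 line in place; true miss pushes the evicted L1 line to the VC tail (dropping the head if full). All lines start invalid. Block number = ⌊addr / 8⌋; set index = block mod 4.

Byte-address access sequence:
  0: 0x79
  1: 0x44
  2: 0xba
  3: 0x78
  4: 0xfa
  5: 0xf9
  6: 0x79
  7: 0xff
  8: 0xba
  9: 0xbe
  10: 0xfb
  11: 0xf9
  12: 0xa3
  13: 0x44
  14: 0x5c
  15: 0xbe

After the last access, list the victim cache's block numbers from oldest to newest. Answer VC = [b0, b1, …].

0: 0x79 (blk 15, set 3) → MISS  vc=[]
1: 0x44 (blk 8, set 0) → MISS  vc=[]
2: 0xba (blk 23, set 3) → MISS  vc=[15]
3: 0x78 (blk 15, set 3) → VC-HIT  vc=[23]
4: 0xfa (blk 31, set 3) → MISS  vc=[23, 15]
5: 0xf9 (blk 31, set 3) → L1-HIT  vc=[23, 15]
6: 0x79 (blk 15, set 3) → VC-HIT  vc=[23, 31]
7: 0xff (blk 31, set 3) → VC-HIT  vc=[23, 15]
8: 0xba (blk 23, set 3) → VC-HIT  vc=[31, 15]
9: 0xbe (blk 23, set 3) → L1-HIT  vc=[31, 15]
10: 0xfb (blk 31, set 3) → VC-HIT  vc=[23, 15]
11: 0xf9 (blk 31, set 3) → L1-HIT  vc=[23, 15]
12: 0xa3 (blk 20, set 0) → MISS  vc=[23, 15, 8]
13: 0x44 (blk 8, set 0) → VC-HIT  vc=[23, 15, 20]
14: 0x5c (blk 11, set 3) → MISS  vc=[23, 15, 20, 31]
15: 0xbe (blk 23, set 3) → VC-HIT  vc=[11, 15, 20, 31]

VC = [11, 15, 20, 31]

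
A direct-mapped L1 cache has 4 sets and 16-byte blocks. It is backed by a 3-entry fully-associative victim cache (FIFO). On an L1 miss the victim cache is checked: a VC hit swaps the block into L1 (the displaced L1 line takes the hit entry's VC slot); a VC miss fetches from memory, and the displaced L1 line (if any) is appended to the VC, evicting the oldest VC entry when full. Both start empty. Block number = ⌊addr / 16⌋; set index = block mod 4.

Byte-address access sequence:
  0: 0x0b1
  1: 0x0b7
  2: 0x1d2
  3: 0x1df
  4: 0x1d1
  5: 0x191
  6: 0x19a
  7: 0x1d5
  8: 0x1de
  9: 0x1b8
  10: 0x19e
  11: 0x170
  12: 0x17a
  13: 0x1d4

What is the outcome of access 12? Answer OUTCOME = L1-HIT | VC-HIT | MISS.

OUTCOME = L1-HIT

#0 0xb1→b11/s3 MISS; vc=[]
#1 0xb7→b11/s3 L1-HIT; vc=[]
#2 0x1d2→b29/s1 MISS; vc=[]
#3 0x1df→b29/s1 L1-HIT; vc=[]
#4 0x1d1→b29/s1 L1-HIT; vc=[]
#5 0x191→b25/s1 MISS; vc=[29]
#6 0x19a→b25/s1 L1-HIT; vc=[29]
#7 0x1d5→b29/s1 VC-HIT; vc=[25]
#8 0x1de→b29/s1 L1-HIT; vc=[25]
#9 0x1b8→b27/s3 MISS; vc=[25,11]
#10 0x19e→b25/s1 VC-HIT; vc=[29,11]
#11 0x170→b23/s3 MISS; vc=[29,11,27]
#12 0x17a→b23/s3 L1-HIT; vc=[29,11,27]
#13 0x1d4→b29/s1 VC-HIT; vc=[25,11,27]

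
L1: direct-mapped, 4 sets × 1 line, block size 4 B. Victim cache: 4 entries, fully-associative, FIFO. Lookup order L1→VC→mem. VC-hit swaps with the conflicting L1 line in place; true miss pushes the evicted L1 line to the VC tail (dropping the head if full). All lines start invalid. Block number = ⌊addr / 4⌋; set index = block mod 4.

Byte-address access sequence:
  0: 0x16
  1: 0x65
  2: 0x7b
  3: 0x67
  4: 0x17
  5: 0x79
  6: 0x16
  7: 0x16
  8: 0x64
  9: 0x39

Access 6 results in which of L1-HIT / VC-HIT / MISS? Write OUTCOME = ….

OUTCOME = L1-HIT

#0 0x16→b5/s1 MISS; vc=[]
#1 0x65→b25/s1 MISS; vc=[5]
#2 0x7b→b30/s2 MISS; vc=[5]
#3 0x67→b25/s1 L1-HIT; vc=[5]
#4 0x17→b5/s1 VC-HIT; vc=[25]
#5 0x79→b30/s2 L1-HIT; vc=[25]
#6 0x16→b5/s1 L1-HIT; vc=[25]
#7 0x16→b5/s1 L1-HIT; vc=[25]
#8 0x64→b25/s1 VC-HIT; vc=[5]
#9 0x39→b14/s2 MISS; vc=[5,30]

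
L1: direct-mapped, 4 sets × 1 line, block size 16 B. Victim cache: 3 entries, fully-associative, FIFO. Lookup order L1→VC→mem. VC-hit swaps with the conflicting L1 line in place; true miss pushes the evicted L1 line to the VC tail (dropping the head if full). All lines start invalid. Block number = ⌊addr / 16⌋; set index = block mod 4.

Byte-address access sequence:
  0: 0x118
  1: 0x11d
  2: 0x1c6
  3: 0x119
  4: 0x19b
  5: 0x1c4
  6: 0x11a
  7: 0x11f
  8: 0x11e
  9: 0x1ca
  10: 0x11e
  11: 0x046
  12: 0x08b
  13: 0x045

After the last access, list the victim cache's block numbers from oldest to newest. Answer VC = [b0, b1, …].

VC = [25, 28, 8]

  [0] addr=0x118 blk=17 s=1: MISS | VC []
  [1] addr=0x11d blk=17 s=1: L1-HIT | VC []
  [2] addr=0x1c6 blk=28 s=0: MISS | VC []
  [3] addr=0x119 blk=17 s=1: L1-HIT | VC []
  [4] addr=0x19b blk=25 s=1: MISS | VC [17]
  [5] addr=0x1c4 blk=28 s=0: L1-HIT | VC [17]
  [6] addr=0x11a blk=17 s=1: VC-HIT | VC [25]
  [7] addr=0x11f blk=17 s=1: L1-HIT | VC [25]
  [8] addr=0x11e blk=17 s=1: L1-HIT | VC [25]
  [9] addr=0x1ca blk=28 s=0: L1-HIT | VC [25]
  [10] addr=0x11e blk=17 s=1: L1-HIT | VC [25]
  [11] addr=0x46 blk=4 s=0: MISS | VC [25, 28]
  [12] addr=0x8b blk=8 s=0: MISS | VC [25, 28, 4]
  [13] addr=0x45 blk=4 s=0: VC-HIT | VC [25, 28, 8]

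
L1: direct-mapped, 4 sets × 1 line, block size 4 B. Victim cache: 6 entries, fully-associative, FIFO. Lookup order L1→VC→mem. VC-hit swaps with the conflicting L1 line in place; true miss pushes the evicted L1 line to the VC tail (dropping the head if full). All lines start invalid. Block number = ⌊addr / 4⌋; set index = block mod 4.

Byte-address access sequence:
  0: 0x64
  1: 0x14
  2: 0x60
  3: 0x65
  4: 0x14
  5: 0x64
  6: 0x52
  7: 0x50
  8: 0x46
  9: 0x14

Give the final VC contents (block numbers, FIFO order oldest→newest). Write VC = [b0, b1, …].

VC = [17, 24, 25]

0: 0x64 (blk 25, set 1) → MISS  vc=[]
1: 0x14 (blk 5, set 1) → MISS  vc=[25]
2: 0x60 (blk 24, set 0) → MISS  vc=[25]
3: 0x65 (blk 25, set 1) → VC-HIT  vc=[5]
4: 0x14 (blk 5, set 1) → VC-HIT  vc=[25]
5: 0x64 (blk 25, set 1) → VC-HIT  vc=[5]
6: 0x52 (blk 20, set 0) → MISS  vc=[5, 24]
7: 0x50 (blk 20, set 0) → L1-HIT  vc=[5, 24]
8: 0x46 (blk 17, set 1) → MISS  vc=[5, 24, 25]
9: 0x14 (blk 5, set 1) → VC-HIT  vc=[17, 24, 25]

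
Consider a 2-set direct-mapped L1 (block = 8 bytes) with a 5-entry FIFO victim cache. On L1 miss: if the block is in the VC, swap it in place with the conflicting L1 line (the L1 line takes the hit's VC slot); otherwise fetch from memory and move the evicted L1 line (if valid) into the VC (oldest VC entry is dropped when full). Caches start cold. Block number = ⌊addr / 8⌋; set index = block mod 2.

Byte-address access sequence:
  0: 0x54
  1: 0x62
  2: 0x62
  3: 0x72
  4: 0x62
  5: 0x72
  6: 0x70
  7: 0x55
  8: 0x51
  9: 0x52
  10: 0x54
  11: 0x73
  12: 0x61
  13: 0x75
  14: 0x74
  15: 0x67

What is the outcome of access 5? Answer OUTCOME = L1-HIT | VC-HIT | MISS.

0: 0x54 (blk 10, set 0) → MISS  vc=[]
1: 0x62 (blk 12, set 0) → MISS  vc=[10]
2: 0x62 (blk 12, set 0) → L1-HIT  vc=[10]
3: 0x72 (blk 14, set 0) → MISS  vc=[10, 12]
4: 0x62 (blk 12, set 0) → VC-HIT  vc=[10, 14]
5: 0x72 (blk 14, set 0) → VC-HIT  vc=[10, 12]
6: 0x70 (blk 14, set 0) → L1-HIT  vc=[10, 12]
7: 0x55 (blk 10, set 0) → VC-HIT  vc=[14, 12]
8: 0x51 (blk 10, set 0) → L1-HIT  vc=[14, 12]
9: 0x52 (blk 10, set 0) → L1-HIT  vc=[14, 12]
10: 0x54 (blk 10, set 0) → L1-HIT  vc=[14, 12]
11: 0x73 (blk 14, set 0) → VC-HIT  vc=[10, 12]
12: 0x61 (blk 12, set 0) → VC-HIT  vc=[10, 14]
13: 0x75 (blk 14, set 0) → VC-HIT  vc=[10, 12]
14: 0x74 (blk 14, set 0) → L1-HIT  vc=[10, 12]
15: 0x67 (blk 12, set 0) → VC-HIT  vc=[10, 14]

OUTCOME = VC-HIT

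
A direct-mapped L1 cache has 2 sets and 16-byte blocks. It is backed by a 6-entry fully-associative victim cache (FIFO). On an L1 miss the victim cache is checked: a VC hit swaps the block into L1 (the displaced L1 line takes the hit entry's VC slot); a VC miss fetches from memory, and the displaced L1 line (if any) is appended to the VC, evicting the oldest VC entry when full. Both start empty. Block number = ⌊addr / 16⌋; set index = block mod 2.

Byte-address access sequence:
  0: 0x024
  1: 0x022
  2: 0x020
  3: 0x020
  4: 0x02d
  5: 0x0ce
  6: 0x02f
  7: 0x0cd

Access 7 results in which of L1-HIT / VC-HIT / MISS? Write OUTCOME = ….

OUTCOME = VC-HIT

  [0] addr=0x24 blk=2 s=0: MISS | VC []
  [1] addr=0x22 blk=2 s=0: L1-HIT | VC []
  [2] addr=0x20 blk=2 s=0: L1-HIT | VC []
  [3] addr=0x20 blk=2 s=0: L1-HIT | VC []
  [4] addr=0x2d blk=2 s=0: L1-HIT | VC []
  [5] addr=0xce blk=12 s=0: MISS | VC [2]
  [6] addr=0x2f blk=2 s=0: VC-HIT | VC [12]
  [7] addr=0xcd blk=12 s=0: VC-HIT | VC [2]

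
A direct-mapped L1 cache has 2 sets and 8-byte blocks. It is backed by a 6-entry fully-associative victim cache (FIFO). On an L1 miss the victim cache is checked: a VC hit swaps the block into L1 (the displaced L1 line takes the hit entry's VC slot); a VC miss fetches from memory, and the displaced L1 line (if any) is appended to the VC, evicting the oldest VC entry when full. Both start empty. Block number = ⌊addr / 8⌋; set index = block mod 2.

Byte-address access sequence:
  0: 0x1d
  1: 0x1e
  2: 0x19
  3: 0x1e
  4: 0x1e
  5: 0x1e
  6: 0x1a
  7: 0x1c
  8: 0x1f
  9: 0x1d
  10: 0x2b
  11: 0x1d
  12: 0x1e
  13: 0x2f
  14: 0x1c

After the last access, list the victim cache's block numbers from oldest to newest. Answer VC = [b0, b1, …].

#0 0x1d→b3/s1 MISS; vc=[]
#1 0x1e→b3/s1 L1-HIT; vc=[]
#2 0x19→b3/s1 L1-HIT; vc=[]
#3 0x1e→b3/s1 L1-HIT; vc=[]
#4 0x1e→b3/s1 L1-HIT; vc=[]
#5 0x1e→b3/s1 L1-HIT; vc=[]
#6 0x1a→b3/s1 L1-HIT; vc=[]
#7 0x1c→b3/s1 L1-HIT; vc=[]
#8 0x1f→b3/s1 L1-HIT; vc=[]
#9 0x1d→b3/s1 L1-HIT; vc=[]
#10 0x2b→b5/s1 MISS; vc=[3]
#11 0x1d→b3/s1 VC-HIT; vc=[5]
#12 0x1e→b3/s1 L1-HIT; vc=[5]
#13 0x2f→b5/s1 VC-HIT; vc=[3]
#14 0x1c→b3/s1 VC-HIT; vc=[5]

VC = [5]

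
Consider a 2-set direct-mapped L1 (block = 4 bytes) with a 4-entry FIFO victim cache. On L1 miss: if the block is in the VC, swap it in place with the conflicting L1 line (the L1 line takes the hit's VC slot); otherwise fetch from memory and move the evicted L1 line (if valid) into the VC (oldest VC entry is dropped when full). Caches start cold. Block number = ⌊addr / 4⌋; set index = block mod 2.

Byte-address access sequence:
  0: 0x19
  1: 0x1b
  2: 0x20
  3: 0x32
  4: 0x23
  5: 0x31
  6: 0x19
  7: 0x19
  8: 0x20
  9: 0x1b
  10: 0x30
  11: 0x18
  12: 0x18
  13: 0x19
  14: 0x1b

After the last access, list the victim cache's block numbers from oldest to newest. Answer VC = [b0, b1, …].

VC = [12, 8]

0: 0x19 (blk 6, set 0) → MISS  vc=[]
1: 0x1b (blk 6, set 0) → L1-HIT  vc=[]
2: 0x20 (blk 8, set 0) → MISS  vc=[6]
3: 0x32 (blk 12, set 0) → MISS  vc=[6, 8]
4: 0x23 (blk 8, set 0) → VC-HIT  vc=[6, 12]
5: 0x31 (blk 12, set 0) → VC-HIT  vc=[6, 8]
6: 0x19 (blk 6, set 0) → VC-HIT  vc=[12, 8]
7: 0x19 (blk 6, set 0) → L1-HIT  vc=[12, 8]
8: 0x20 (blk 8, set 0) → VC-HIT  vc=[12, 6]
9: 0x1b (blk 6, set 0) → VC-HIT  vc=[12, 8]
10: 0x30 (blk 12, set 0) → VC-HIT  vc=[6, 8]
11: 0x18 (blk 6, set 0) → VC-HIT  vc=[12, 8]
12: 0x18 (blk 6, set 0) → L1-HIT  vc=[12, 8]
13: 0x19 (blk 6, set 0) → L1-HIT  vc=[12, 8]
14: 0x1b (blk 6, set 0) → L1-HIT  vc=[12, 8]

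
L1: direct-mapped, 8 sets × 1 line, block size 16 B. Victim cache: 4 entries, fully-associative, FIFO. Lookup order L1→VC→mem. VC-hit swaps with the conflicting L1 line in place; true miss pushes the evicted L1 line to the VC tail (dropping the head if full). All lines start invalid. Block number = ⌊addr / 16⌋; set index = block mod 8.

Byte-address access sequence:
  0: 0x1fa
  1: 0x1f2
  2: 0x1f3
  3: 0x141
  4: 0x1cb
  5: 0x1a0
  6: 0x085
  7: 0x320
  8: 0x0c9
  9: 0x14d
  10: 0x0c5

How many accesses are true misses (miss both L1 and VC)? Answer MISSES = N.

#0 0x1fa→b31/s7 MISS; vc=[]
#1 0x1f2→b31/s7 L1-HIT; vc=[]
#2 0x1f3→b31/s7 L1-HIT; vc=[]
#3 0x141→b20/s4 MISS; vc=[]
#4 0x1cb→b28/s4 MISS; vc=[20]
#5 0x1a0→b26/s2 MISS; vc=[20]
#6 0x85→b8/s0 MISS; vc=[20]
#7 0x320→b50/s2 MISS; vc=[20,26]
#8 0xc9→b12/s4 MISS; vc=[20,26,28]
#9 0x14d→b20/s4 VC-HIT; vc=[12,26,28]
#10 0xc5→b12/s4 VC-HIT; vc=[20,26,28]

MISSES = 7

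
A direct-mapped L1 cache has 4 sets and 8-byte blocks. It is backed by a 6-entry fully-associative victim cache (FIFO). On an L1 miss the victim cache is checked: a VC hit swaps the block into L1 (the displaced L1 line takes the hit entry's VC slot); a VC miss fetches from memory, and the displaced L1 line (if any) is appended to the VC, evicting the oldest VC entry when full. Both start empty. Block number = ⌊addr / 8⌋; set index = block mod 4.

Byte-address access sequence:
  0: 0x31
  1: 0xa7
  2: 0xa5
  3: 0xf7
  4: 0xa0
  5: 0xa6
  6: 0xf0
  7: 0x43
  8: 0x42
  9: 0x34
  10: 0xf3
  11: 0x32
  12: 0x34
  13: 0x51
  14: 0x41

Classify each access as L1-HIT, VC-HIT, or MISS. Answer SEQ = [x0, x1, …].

SEQ = [MISS, MISS, L1-HIT, MISS, L1-HIT, L1-HIT, L1-HIT, MISS, L1-HIT, VC-HIT, VC-HIT, VC-HIT, L1-HIT, MISS, L1-HIT]

#0 0x31→b6/s2 MISS; vc=[]
#1 0xa7→b20/s0 MISS; vc=[]
#2 0xa5→b20/s0 L1-HIT; vc=[]
#3 0xf7→b30/s2 MISS; vc=[6]
#4 0xa0→b20/s0 L1-HIT; vc=[6]
#5 0xa6→b20/s0 L1-HIT; vc=[6]
#6 0xf0→b30/s2 L1-HIT; vc=[6]
#7 0x43→b8/s0 MISS; vc=[6,20]
#8 0x42→b8/s0 L1-HIT; vc=[6,20]
#9 0x34→b6/s2 VC-HIT; vc=[30,20]
#10 0xf3→b30/s2 VC-HIT; vc=[6,20]
#11 0x32→b6/s2 VC-HIT; vc=[30,20]
#12 0x34→b6/s2 L1-HIT; vc=[30,20]
#13 0x51→b10/s2 MISS; vc=[30,20,6]
#14 0x41→b8/s0 L1-HIT; vc=[30,20,6]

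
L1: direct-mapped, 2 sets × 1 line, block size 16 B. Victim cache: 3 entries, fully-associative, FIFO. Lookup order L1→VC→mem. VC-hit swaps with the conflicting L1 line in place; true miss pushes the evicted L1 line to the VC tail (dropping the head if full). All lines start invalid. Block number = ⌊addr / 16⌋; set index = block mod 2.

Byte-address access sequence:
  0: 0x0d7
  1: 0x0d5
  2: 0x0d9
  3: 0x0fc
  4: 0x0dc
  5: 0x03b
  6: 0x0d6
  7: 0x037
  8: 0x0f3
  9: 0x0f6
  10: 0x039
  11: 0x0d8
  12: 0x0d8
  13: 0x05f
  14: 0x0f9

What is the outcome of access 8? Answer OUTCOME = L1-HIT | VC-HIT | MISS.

OUTCOME = VC-HIT

#0 0xd7→b13/s1 MISS; vc=[]
#1 0xd5→b13/s1 L1-HIT; vc=[]
#2 0xd9→b13/s1 L1-HIT; vc=[]
#3 0xfc→b15/s1 MISS; vc=[13]
#4 0xdc→b13/s1 VC-HIT; vc=[15]
#5 0x3b→b3/s1 MISS; vc=[15,13]
#6 0xd6→b13/s1 VC-HIT; vc=[15,3]
#7 0x37→b3/s1 VC-HIT; vc=[15,13]
#8 0xf3→b15/s1 VC-HIT; vc=[3,13]
#9 0xf6→b15/s1 L1-HIT; vc=[3,13]
#10 0x39→b3/s1 VC-HIT; vc=[15,13]
#11 0xd8→b13/s1 VC-HIT; vc=[15,3]
#12 0xd8→b13/s1 L1-HIT; vc=[15,3]
#13 0x5f→b5/s1 MISS; vc=[15,3,13]
#14 0xf9→b15/s1 VC-HIT; vc=[5,3,13]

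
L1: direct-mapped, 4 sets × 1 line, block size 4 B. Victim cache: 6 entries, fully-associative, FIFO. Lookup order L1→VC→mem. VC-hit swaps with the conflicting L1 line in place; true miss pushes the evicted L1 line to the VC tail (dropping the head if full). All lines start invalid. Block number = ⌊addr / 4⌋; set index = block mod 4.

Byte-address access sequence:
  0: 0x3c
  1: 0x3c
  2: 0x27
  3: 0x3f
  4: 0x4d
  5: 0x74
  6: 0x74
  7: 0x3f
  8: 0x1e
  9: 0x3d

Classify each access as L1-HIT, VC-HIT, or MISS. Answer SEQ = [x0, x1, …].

SEQ = [MISS, L1-HIT, MISS, L1-HIT, MISS, MISS, L1-HIT, VC-HIT, MISS, VC-HIT]

#0 0x3c→b15/s3 MISS; vc=[]
#1 0x3c→b15/s3 L1-HIT; vc=[]
#2 0x27→b9/s1 MISS; vc=[]
#3 0x3f→b15/s3 L1-HIT; vc=[]
#4 0x4d→b19/s3 MISS; vc=[15]
#5 0x74→b29/s1 MISS; vc=[15,9]
#6 0x74→b29/s1 L1-HIT; vc=[15,9]
#7 0x3f→b15/s3 VC-HIT; vc=[19,9]
#8 0x1e→b7/s3 MISS; vc=[19,9,15]
#9 0x3d→b15/s3 VC-HIT; vc=[19,9,7]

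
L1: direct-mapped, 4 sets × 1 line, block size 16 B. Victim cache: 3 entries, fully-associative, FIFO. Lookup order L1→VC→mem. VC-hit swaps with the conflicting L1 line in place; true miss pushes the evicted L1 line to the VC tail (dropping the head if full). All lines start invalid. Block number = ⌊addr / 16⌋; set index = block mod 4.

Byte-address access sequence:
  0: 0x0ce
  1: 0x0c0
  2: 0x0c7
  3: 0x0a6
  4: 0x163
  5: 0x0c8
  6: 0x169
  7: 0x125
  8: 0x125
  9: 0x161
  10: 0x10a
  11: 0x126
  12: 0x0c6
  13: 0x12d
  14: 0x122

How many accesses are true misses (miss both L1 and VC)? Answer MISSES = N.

MISSES = 5

0: 0xce (blk 12, set 0) → MISS  vc=[]
1: 0xc0 (blk 12, set 0) → L1-HIT  vc=[]
2: 0xc7 (blk 12, set 0) → L1-HIT  vc=[]
3: 0xa6 (blk 10, set 2) → MISS  vc=[]
4: 0x163 (blk 22, set 2) → MISS  vc=[10]
5: 0xc8 (blk 12, set 0) → L1-HIT  vc=[10]
6: 0x169 (blk 22, set 2) → L1-HIT  vc=[10]
7: 0x125 (blk 18, set 2) → MISS  vc=[10, 22]
8: 0x125 (blk 18, set 2) → L1-HIT  vc=[10, 22]
9: 0x161 (blk 22, set 2) → VC-HIT  vc=[10, 18]
10: 0x10a (blk 16, set 0) → MISS  vc=[10, 18, 12]
11: 0x126 (blk 18, set 2) → VC-HIT  vc=[10, 22, 12]
12: 0xc6 (blk 12, set 0) → VC-HIT  vc=[10, 22, 16]
13: 0x12d (blk 18, set 2) → L1-HIT  vc=[10, 22, 16]
14: 0x122 (blk 18, set 2) → L1-HIT  vc=[10, 22, 16]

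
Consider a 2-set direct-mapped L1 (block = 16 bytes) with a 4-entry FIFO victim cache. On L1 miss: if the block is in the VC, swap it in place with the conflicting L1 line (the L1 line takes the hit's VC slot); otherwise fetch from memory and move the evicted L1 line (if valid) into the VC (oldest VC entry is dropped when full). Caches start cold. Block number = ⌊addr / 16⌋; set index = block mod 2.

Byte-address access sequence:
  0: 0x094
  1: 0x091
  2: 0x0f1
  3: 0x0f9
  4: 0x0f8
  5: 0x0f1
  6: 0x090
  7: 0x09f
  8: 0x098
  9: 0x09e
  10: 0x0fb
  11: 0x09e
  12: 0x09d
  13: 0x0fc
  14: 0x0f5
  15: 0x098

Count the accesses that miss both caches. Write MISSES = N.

0: 0x94 (blk 9, set 1) → MISS  vc=[]
1: 0x91 (blk 9, set 1) → L1-HIT  vc=[]
2: 0xf1 (blk 15, set 1) → MISS  vc=[9]
3: 0xf9 (blk 15, set 1) → L1-HIT  vc=[9]
4: 0xf8 (blk 15, set 1) → L1-HIT  vc=[9]
5: 0xf1 (blk 15, set 1) → L1-HIT  vc=[9]
6: 0x90 (blk 9, set 1) → VC-HIT  vc=[15]
7: 0x9f (blk 9, set 1) → L1-HIT  vc=[15]
8: 0x98 (blk 9, set 1) → L1-HIT  vc=[15]
9: 0x9e (blk 9, set 1) → L1-HIT  vc=[15]
10: 0xfb (blk 15, set 1) → VC-HIT  vc=[9]
11: 0x9e (blk 9, set 1) → VC-HIT  vc=[15]
12: 0x9d (blk 9, set 1) → L1-HIT  vc=[15]
13: 0xfc (blk 15, set 1) → VC-HIT  vc=[9]
14: 0xf5 (blk 15, set 1) → L1-HIT  vc=[9]
15: 0x98 (blk 9, set 1) → VC-HIT  vc=[15]

MISSES = 2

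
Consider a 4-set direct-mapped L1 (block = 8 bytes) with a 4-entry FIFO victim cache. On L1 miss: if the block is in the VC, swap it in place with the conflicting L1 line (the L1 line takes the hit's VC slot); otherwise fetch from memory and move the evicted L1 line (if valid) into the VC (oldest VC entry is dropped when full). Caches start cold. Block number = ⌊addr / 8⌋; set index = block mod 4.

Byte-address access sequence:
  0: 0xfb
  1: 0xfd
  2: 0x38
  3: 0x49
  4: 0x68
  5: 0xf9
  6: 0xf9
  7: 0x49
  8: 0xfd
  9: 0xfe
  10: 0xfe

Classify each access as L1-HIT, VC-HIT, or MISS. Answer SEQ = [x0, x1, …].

SEQ = [MISS, L1-HIT, MISS, MISS, MISS, VC-HIT, L1-HIT, VC-HIT, L1-HIT, L1-HIT, L1-HIT]

0: 0xfb (blk 31, set 3) → MISS  vc=[]
1: 0xfd (blk 31, set 3) → L1-HIT  vc=[]
2: 0x38 (blk 7, set 3) → MISS  vc=[31]
3: 0x49 (blk 9, set 1) → MISS  vc=[31]
4: 0x68 (blk 13, set 1) → MISS  vc=[31, 9]
5: 0xf9 (blk 31, set 3) → VC-HIT  vc=[7, 9]
6: 0xf9 (blk 31, set 3) → L1-HIT  vc=[7, 9]
7: 0x49 (blk 9, set 1) → VC-HIT  vc=[7, 13]
8: 0xfd (blk 31, set 3) → L1-HIT  vc=[7, 13]
9: 0xfe (blk 31, set 3) → L1-HIT  vc=[7, 13]
10: 0xfe (blk 31, set 3) → L1-HIT  vc=[7, 13]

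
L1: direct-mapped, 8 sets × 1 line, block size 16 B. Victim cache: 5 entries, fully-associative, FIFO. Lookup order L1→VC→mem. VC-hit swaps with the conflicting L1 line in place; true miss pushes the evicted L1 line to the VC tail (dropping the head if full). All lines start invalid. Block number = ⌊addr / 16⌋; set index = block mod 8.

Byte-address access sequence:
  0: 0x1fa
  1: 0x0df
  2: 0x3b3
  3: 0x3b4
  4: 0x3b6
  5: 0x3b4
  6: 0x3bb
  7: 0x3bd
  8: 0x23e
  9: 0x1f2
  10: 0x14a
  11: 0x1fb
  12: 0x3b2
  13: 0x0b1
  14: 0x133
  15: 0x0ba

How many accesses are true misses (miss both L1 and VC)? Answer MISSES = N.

MISSES = 7

  [0] addr=0x1fa blk=31 s=7: MISS | VC []
  [1] addr=0xdf blk=13 s=5: MISS | VC []
  [2] addr=0x3b3 blk=59 s=3: MISS | VC []
  [3] addr=0x3b4 blk=59 s=3: L1-HIT | VC []
  [4] addr=0x3b6 blk=59 s=3: L1-HIT | VC []
  [5] addr=0x3b4 blk=59 s=3: L1-HIT | VC []
  [6] addr=0x3bb blk=59 s=3: L1-HIT | VC []
  [7] addr=0x3bd blk=59 s=3: L1-HIT | VC []
  [8] addr=0x23e blk=35 s=3: MISS | VC [59]
  [9] addr=0x1f2 blk=31 s=7: L1-HIT | VC [59]
  [10] addr=0x14a blk=20 s=4: MISS | VC [59]
  [11] addr=0x1fb blk=31 s=7: L1-HIT | VC [59]
  [12] addr=0x3b2 blk=59 s=3: VC-HIT | VC [35]
  [13] addr=0xb1 blk=11 s=3: MISS | VC [35, 59]
  [14] addr=0x133 blk=19 s=3: MISS | VC [35, 59, 11]
  [15] addr=0xba blk=11 s=3: VC-HIT | VC [35, 59, 19]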